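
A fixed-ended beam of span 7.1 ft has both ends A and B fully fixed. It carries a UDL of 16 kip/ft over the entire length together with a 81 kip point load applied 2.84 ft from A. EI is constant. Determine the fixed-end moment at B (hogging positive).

Release both end moments; the primary structure is a simply-supported span AB with redundants M_A and M_B.
Simple-span end rotations at A and B under the given loads:
  at A: UDL 16: wL³/(24EI) = 238.6/EI
  at B: UDL 16: wL³/(24EI) = 238.6/EI
  at A: point load 81 at a = 2.84: Pab(L + b)/(6LEI) = 261.3/EI
  at B: point load 81 at a = 2.84: Pab(L + a)/(6LEI) = 228.7/EI
  θ_A0 = 499.9/EI,  θ_B0 = 467.3/EI
Flexibility coefficients: a unit moment at one end gives L/(3EI) there and L/(6EI) at the far end, so f₁₁ = f₂₂ = 2.367/EI and f₁₂ = f₂₁ = 1.183/EI.
Compatibility — zero rotation at each built-in end:
  2.367 M_A + 1.183 M_B = 499.9
  1.183 M_A + 2.367 M_B = 467.3
Solving the pair gives M_A = 150 kip·ft and M_B = 122.4 kip·ft (hogging).

M_B = 122.4 kip·ft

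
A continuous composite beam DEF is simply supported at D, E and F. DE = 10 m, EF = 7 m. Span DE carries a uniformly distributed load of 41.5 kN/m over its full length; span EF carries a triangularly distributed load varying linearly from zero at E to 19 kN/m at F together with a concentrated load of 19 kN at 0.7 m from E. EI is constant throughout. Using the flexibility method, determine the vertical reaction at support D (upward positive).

Insert a hinge at E; M_E is the redundant, and each span becomes simply supported.
Rotations at E on the released spans (each span's end-slope, ×1/EI):
  span DE: UDL 41.5: wL³/(24EI) = 1729/EI
  span EF: triangular load, peak 19: 7w₀L³/(360EI) = 126.7/EI
  span EF: point load 19 at a = 0.7: Pab(L + b)/(6LEI) = 26.53/EI
  relative rotation θ_0 = (1729 + 153.3)/EI = 1882/EI
A unit hogging moment at E produces rotation L₁/(3EI) + L₂/(3EI) = 5.667/EI.
Compatibility: M_E·(L₁+L₂)/(3EI) = θ_0, giving M_E = 332.2 kN·m (hogging).
Span DE, ΣM about D with M_E applied at E: R_E^{DE}·10 = 2075 + 332.2, so R_E^{DE} = 240.7 kN and R_D = 415 − 240.7 = 174.3 kN.

R_D = 174.3 kN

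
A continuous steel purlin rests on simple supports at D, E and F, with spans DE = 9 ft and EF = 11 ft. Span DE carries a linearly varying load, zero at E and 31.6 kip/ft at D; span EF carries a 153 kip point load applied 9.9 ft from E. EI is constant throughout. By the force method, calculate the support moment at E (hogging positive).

Take M_E as the redundant. Released structure: two simple spans DE and EF with a hinge at E.
Rotations at E on the released spans (each span's end-slope, ×1/EI):
  span DE: triangular load, peak 31.6: 7w₀L³/(360EI) = 447.9/EI
  span EF: point load 153 at a = 9.9: Pab(L + b)/(6LEI) = 305.5/EI
  relative rotation θ_0 = (447.9 + 305.5)/EI = 753.4/EI
A unit hogging moment at E produces rotation L₁/(3EI) + L₂/(3EI) = 6.667/EI.
Compatibility: M_E·(L₁+L₂)/(3EI) = θ_0, giving M_E = 113 kip·ft (hogging).

M_E = 113 kip·ft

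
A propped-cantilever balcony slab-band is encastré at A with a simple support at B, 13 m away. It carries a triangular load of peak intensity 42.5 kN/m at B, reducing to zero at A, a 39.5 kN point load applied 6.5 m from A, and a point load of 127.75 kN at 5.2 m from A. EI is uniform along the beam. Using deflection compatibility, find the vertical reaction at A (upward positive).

R_A = 252.6 kN

Remove the prop at B; the released (primary) structure is a cantilever built in at A.
Deflection at B on the released cantilever, summing each load's contribution:
  triangular load, peak 42.5 at the free end: 11w₀L⁴/(120EI) = 111269/EI
  point load 39.5 at a = 6.5: Pa²(3L − a)/(6EI) = 9040/EI
  point load 127.75 at a = 5.2: Pa²(3L − a)/(6EI) = 19460/EI
  δ_0 = 139768/EI
Tip deflection under a unit load at B: L³/(3EI) = 732.3/EI.
Compatibility at B: δ_0 − R_B·δ_{BB} = 0, so R_B = 139768/732.3 = 190.9 kN.
Vertical equilibrium: R_A = ΣP − R_B = 443.5 − 190.9 = 252.6 kN.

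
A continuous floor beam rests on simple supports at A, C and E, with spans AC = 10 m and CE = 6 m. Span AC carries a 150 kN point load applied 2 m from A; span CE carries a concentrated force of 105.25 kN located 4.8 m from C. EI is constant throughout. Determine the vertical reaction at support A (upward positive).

Insert a hinge at C; M_C is the redundant, and each span becomes simply supported.
Discontinuity in slope at C on the released structure — sum the simple-span end rotations:
  span AC: point load 150 at a = 2: Pab(L + a)/(6LEI) = 480/EI
  span CE: point load 105.25 at a = 4.8: Pab(L + b)/(6LEI) = 121.2/EI
  relative rotation θ_0 = (480 + 121.2)/EI = 601.2/EI
A unit hogging moment at C produces rotation L₁/(3EI) + L₂/(3EI) = 5.333/EI.
Compatibility: M_C·(L₁+L₂)/(3EI) = θ_0, giving M_C = 112.7 kN·m (hogging).
Span AC, ΣM about A with M_C applied at C: R_C^{AC}·10 = 300 + 112.7, so R_C^{AC} = 41.27 kN and R_A = 150 − 41.27 = 108.7 kN.

R_A = 108.7 kN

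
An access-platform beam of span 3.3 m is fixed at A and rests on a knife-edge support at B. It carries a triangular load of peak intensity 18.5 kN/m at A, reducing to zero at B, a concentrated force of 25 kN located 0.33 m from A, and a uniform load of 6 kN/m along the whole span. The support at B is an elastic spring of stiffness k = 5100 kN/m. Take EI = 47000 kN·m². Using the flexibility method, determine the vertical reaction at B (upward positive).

R_B = 7.852 kN

Choose R_B as the redundant. The primary structure is the cantilever fixed at A.
Free-end deflection of the primary structure under the applied loading (downward +):
  triangular load, peak 18.5 at the fixed end: w₀L⁴/(30EI) = 73.13/EI
  point load 25 at a = 0.33: Pa²(3L − a)/(6EI) = 4.342/EI
  UDL 6: wL⁴/(8EI) = 88.94/EI
  δ_0 = 166.4/EI
Flexibility coefficient — unit upward force at B: δ_{BB} = L³/(3EI) = 11.98/EI.
With EI = 47000 kN·m²: δ_0 = 0.003541 m and δ_{BB} = 0.000255 m/kN.
Compatibility — the spring shortens by R_B/k under the reaction it provides: δ_0 − R_B·δ_{BB} = R_B/k. With 1/k = 0.000196 m/kN, R_B = δ_0 / (δ_{BB} + 1/k) = 0.003541 / (0.000255 + 0.000196) = 7.852 kN.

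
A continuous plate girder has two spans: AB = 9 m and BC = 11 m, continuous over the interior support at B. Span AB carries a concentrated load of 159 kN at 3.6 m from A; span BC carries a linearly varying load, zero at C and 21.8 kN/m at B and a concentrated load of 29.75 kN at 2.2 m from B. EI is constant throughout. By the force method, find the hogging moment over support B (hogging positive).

Release continuity at B by inserting a hinge; the redundant is the internal moment M_B. The primary structure is two simply-supported spans AB and BC.
Discontinuity in slope at B on the released structure — sum the simple-span end rotations:
  span AB: point load 159 at a = 3.6: Pab(L + a)/(6LEI) = 721.2/EI
  span BC: triangular load, peak 21.8: w₀L³/(45EI) = 644.8/EI
  span BC: point load 29.75 at a = 2.2: Pab(L + b)/(6LEI) = 172.8/EI
  relative rotation θ_0 = (721.2 + 817.6)/EI = 1539/EI
A unit hogging moment at B produces rotation L₁/(3EI) + L₂/(3EI) = 6.667/EI.
Compatibility: M_B·(L₁+L₂)/(3EI) = θ_0, giving M_B = 230.8 kN·m (hogging).

M_B = 230.8 kN·m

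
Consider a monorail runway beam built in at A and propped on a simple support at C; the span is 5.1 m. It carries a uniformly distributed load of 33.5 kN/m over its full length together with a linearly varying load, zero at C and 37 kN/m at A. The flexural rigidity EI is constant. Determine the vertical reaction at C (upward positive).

Choose R_C as the redundant. The primary structure is the cantilever fixed at A.
Free-end deflection of the primary structure under the applied loading (downward +):
  UDL 33.5: wL⁴/(8EI) = 2833/EI
  triangular load, peak 37 at the fixed end: w₀L⁴/(30EI) = 834.4/EI
  δ_0 = 3667/EI
Tip deflection under a unit load at C: L³/(3EI) = 44.22/EI.
The prop prevents deflection at C: R_C = δ_0/δ_{CC} = 3667/44.22 = 82.94 kN.

R_C = 82.94 kN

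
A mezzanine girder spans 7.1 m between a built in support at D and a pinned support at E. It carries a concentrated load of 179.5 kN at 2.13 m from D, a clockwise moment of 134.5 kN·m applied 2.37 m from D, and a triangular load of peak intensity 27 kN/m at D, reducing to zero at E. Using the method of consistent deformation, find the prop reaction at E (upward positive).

R_E = 56.78 kN

Choose R_E as the redundant. The primary structure is the cantilever fixed at D.
Free-end deflection of the primary structure under the applied loading (downward +):
  point load 179.5 at a = 2.13: Pa²(3L − a)/(6EI) = 2602/EI
  clockwise couple 134.5 at a = 2.37: M₀a(2L − a)/(2EI) = 1885/EI
  triangular load, peak 27 at the fixed end: w₀L⁴/(30EI) = 2287/EI
  δ_0 = 6774/EI
Flexibility coefficient — unit upward force at E: δ_{EE} = L³/(3EI) = 119.3/EI.
The prop prevents deflection at E: R_E = δ_0/δ_{EE} = 6774/119.3 = 56.78 kN.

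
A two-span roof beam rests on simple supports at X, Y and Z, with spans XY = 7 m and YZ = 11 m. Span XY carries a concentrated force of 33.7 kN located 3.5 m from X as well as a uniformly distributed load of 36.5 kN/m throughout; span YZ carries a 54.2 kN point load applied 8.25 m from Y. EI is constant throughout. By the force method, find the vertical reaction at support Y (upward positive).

R_Y = 192.5 kN

Insert a hinge at Y; M_Y is the redundant, and each span becomes simply supported.
Discontinuity in slope at Y on the released structure — sum the simple-span end rotations:
  span XY: point load 33.7 at a = 3.5: Pab(L + a)/(6LEI) = 103.2/EI
  span XY: UDL 36.5: wL³/(24EI) = 521.6/EI
  span YZ: point load 54.2 at a = 8.25: Pab(L + b)/(6LEI) = 256.2/EI
  relative rotation θ_0 = (624.9 + 256.2)/EI = 881/EI
A unit hogging moment at Y produces rotation L₁/(3EI) + L₂/(3EI) = 6/EI.
Slope continuity at Y: θ_0 = M_Y·6/EI, so M_Y = 881/6 = 146.8 kN·m (hogging).
Span XY, ΣM about X with M_Y applied at Y: R_Y^{XY}·7 = 1012 + 146.8, so R_Y^{XY} = 165.6 kN and R_X = 289.2 − 165.6 = 123.6 kN.
Span YZ, ΣM about Z: R_Y^{YZ}·11 = 149.1 + 146.8, so R_Y^{YZ} = 26.9 kN and R_Z = 54.2 − 26.9 = 27.3 kN.
R_Y = 165.6 + 26.9 = 192.5 kN.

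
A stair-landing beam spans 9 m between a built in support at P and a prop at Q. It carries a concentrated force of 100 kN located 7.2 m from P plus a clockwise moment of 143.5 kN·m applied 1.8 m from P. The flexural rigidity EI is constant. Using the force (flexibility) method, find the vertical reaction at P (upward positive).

R_P = 20.99 kN

Choose R_Q as the redundant. The primary structure is the cantilever fixed at P.
Primary-structure tip deflection at Q by superposition:
  point load 100 at a = 7.2: Pa²(3L − a)/(6EI) = 17107/EI
  clockwise couple 143.5 at a = 1.8: M₀a(2L − a)/(2EI) = 2092/EI
  δ_0 = 19199/EI
Tip deflection under a unit load at Q: L³/(3EI) = 243/EI.
Compatibility at Q: δ_0 − R_Q·δ_{QQ} = 0, so R_Q = 19199/243 = 79.01 kN.
Vertical equilibrium: R_P = ΣP − R_Q = 100 − 79.01 = 20.99 kN.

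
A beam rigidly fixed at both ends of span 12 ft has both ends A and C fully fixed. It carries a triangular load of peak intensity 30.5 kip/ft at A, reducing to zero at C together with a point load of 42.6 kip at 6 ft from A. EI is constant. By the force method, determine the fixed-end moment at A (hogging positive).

Release both end moments; the primary structure is a simply-supported span AC with redundants M_A and M_C.
On the primary (simply-supported) span, the end slopes from the loading are:
  at A: triangular load, peak 30.5: w₀L³/(45EI) = 1171/EI
  at C: triangular load, peak 30.5: 7w₀L³/(360EI) = 1025/EI
  at A: point load 42.6 at a = 6: Pab(L + b)/(6LEI) = 383.4/EI
  at C: point load 42.6 at a = 6: Pab(L + a)/(6LEI) = 383.4/EI
  θ_A0 = 1555/EI,  θ_C0 = 1408/EI
Flexibility coefficients: a unit moment at one end gives L/(3EI) there and L/(6EI) at the far end, so f₁₁ = f₂₂ = 4/EI and f₁₂ = f₂₁ = 2/EI.
Compatibility — zero rotation at each built-in end:
  4 M_A + 2 M_C = 1555
  2 M_A + 4 M_C = 1408
Solving the pair gives M_A = 283.5 kip·ft and M_C = 210.3 kip·ft (hogging).

M_A = 283.5 kip·ft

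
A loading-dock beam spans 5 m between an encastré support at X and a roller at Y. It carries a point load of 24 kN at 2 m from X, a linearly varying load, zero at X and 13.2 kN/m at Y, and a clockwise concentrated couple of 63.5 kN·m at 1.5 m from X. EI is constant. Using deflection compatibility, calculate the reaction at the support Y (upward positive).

Remove the prop at Y; the released (primary) structure is a cantilever built in at X.
Primary-structure tip deflection at Y by superposition:
  point load 24 at a = 2: Pa²(3L − a)/(6EI) = 208/EI
  triangular load, peak 13.2 at the free end: 11w₀L⁴/(120EI) = 756.2/EI
  clockwise couple 63.5 at a = 1.5: M₀a(2L − a)/(2EI) = 404.8/EI
  δ_0 = 1369/EI
Tip deflection under a unit load at Y: L³/(3EI) = 41.67/EI.
The prop prevents deflection at Y: R_Y = δ_0/δ_{YY} = 1369/41.67 = 32.86 kN.

R_Y = 32.86 kN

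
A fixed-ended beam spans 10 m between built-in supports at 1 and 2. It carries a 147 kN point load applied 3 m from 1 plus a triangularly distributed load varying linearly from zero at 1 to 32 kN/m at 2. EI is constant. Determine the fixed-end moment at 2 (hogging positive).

M_2 = 252.6 kN·m

Take the two fixed-end moments M_1, M_2 as redundants; the released structure is the simple span 12.
Simple-span end rotations at 1 and 2 under the given loads:
  at 1: point load 147 at a = 3: Pab(L + b)/(6LEI) = 874.6/EI
  at 2: point load 147 at a = 3: Pab(L + a)/(6LEI) = 668.9/EI
  at 1: triangular load, peak 32: 7w₀L³/(360EI) = 622.2/EI
  at 2: triangular load, peak 32: w₀L³/(45EI) = 711.1/EI
  θ_10 = 1497/EI,  θ_20 = 1380/EI
Flexibility coefficients: a unit moment at one end gives L/(3EI) there and L/(6EI) at the far end, so f₁₁ = f₂₂ = 3.333/EI and f₁₂ = f₂₁ = 1.667/EI.
Compatibility — zero rotation at each built-in end:
  3.333 M_1 + 1.667 M_2 = 1497
  1.667 M_1 + 3.333 M_2 = 1380
Solving the pair gives M_1 = 322.8 kN·m and M_2 = 252.6 kN·m (hogging).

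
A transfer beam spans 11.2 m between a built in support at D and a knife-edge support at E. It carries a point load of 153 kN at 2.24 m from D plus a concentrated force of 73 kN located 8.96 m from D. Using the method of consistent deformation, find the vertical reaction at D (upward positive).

Choose R_E as the redundant. The primary structure is the cantilever fixed at D.
Downward deflection at the released point E due to the loads:
  point load 153 at a = 2.24: Pa²(3L − a)/(6EI) = 4012/EI
  point load 73 at a = 8.96: Pa²(3L − a)/(6EI) = 24067/EI
  δ_0 = 28080/EI
Flexibility coefficient — unit upward force at E: δ_{EE} = L³/(3EI) = 468.3/EI.
Compatibility at E: δ_0 − R_E·δ_{EE} = 0, so R_E = 28080/468.3 = 59.96 kN.
Vertical equilibrium: R_D = ΣP − R_E = 226 − 59.96 = 166 kN.

R_D = 166 kN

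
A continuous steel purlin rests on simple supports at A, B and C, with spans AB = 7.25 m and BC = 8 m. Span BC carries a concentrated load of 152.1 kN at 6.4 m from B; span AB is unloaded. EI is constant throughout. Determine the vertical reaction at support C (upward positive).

Take M_B as the redundant. Released structure: two simple spans AB and BC with a hinge at B.
Discontinuity in slope at B on the released structure — sum the simple-span end rotations:
  span BC: point load 152.1 at a = 6.4: Pab(L + b)/(6LEI) = 311.5/EI
  relative rotation θ_0 = (0 + 311.5)/EI = 311.5/EI
A unit hogging moment at B produces rotation L₁/(3EI) + L₂/(3EI) = 5.083/EI.
Slope continuity at B: θ_0 = M_B·5.083/EI, so M_B = 311.5/5.083 = 61.28 kN·m (hogging).
Span BC, ΣM about C: R_B^{BC}·8 = 243.4 + 61.28, so R_B^{BC} = 38.08 kN and R_C = 152.1 − 38.08 = 114 kN.

R_C = 114 kN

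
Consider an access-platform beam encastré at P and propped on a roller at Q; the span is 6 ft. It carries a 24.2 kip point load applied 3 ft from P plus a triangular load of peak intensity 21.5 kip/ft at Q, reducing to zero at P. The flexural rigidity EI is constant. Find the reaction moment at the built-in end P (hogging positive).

Choose R_Q as the redundant. The primary structure is the cantilever fixed at P.
Deflection at Q on the released cantilever, summing each load's contribution:
  point load 24.2 at a = 3: Pa²(3L − a)/(6EI) = 544.5/EI
  triangular load, peak 21.5 at the free end: 11w₀L⁴/(120EI) = 2554/EI
  δ_0 = 3099/EI
Tip deflection under a unit load at Q: L³/(3EI) = 72/EI.
The prop prevents deflection at Q: R_Q = δ_0/δ_{QQ} = 3099/72 = 43.04 kip.
Moment equilibrium about P: M_P = Σ(load moments about P) − R_Q·L = 330.6 − 43.04×6 = 72.38 kip·ft.

M_P = 72.38 kip·ft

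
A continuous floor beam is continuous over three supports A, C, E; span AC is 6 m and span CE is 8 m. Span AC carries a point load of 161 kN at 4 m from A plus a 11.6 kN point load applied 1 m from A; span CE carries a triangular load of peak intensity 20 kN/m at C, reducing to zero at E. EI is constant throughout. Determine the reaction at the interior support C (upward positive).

Release continuity at C by inserting a hinge; the redundant is the internal moment M_C. The primary structure is two simply-supported spans AC and CE.
End slopes at the hinge C, treating each span as simply supported:
  span AC: point load 161 at a = 4: Pab(L + a)/(6LEI) = 357.8/EI
  span AC: point load 11.6 at a = 1: Pab(L + a)/(6LEI) = 11.28/EI
  span CE: triangular load, peak 20: w₀L³/(45EI) = 227.6/EI
  relative rotation θ_0 = (369.1 + 227.6)/EI = 596.6/EI
A unit hogging moment at C produces rotation L₁/(3EI) + L₂/(3EI) = 4.667/EI.
Compatibility: M_C·(L₁+L₂)/(3EI) = θ_0, giving M_C = 127.8 kN·m (hogging).
Span AC, ΣM about A with M_C applied at C: R_C^{AC}·6 = 655.6 + 127.8, so R_C^{AC} = 130.6 kN and R_A = 172.6 − 130.6 = 42.03 kN.
Span CE, ΣM about E: R_C^{CE}·8 = 426.7 + 127.8, so R_C^{CE} = 69.31 kN and R_E = 80 − 69.31 = 10.69 kN.
R_C = 130.6 + 69.31 = 199.9 kN.

R_C = 199.9 kN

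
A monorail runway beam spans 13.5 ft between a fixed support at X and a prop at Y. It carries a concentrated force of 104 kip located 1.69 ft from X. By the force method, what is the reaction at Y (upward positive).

Release the roller at Y. Primary structure: cantilever fixed at X.
Deflection at Y on the released cantilever, summing each load's contribution:
  point load 104 at a = 1.69: Pa²(3L − a)/(6EI) = 1921/EI
Tip deflection under a unit load at Y: L³/(3EI) = 820.1/EI.
Compatibility at Y: δ_0 − R_Y·δ_{YY} = 0, so R_Y = 1921/820.1 = 2.343 kip.

R_Y = 2.343 kip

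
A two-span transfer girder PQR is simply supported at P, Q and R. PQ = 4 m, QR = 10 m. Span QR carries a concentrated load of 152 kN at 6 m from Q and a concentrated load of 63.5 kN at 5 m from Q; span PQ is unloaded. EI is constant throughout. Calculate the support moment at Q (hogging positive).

M_Q = 267.4 kN·m

Take M_Q as the redundant. Released structure: two simple spans PQ and QR with a hinge at Q.
Rotations at Q on the released spans (each span's end-slope, ×1/EI):
  span QR: point load 152 at a = 6: Pab(L + b)/(6LEI) = 851.2/EI
  span QR: point load 63.5 at a = 5: Pab(L + b)/(6LEI) = 396.9/EI
  relative rotation θ_0 = (0 + 1248)/EI = 1248/EI
A unit hogging moment at Q produces rotation L₁/(3EI) + L₂/(3EI) = 4.667/EI.
Compatibility: M_Q·(L₁+L₂)/(3EI) = θ_0, giving M_Q = 267.4 kN·m (hogging).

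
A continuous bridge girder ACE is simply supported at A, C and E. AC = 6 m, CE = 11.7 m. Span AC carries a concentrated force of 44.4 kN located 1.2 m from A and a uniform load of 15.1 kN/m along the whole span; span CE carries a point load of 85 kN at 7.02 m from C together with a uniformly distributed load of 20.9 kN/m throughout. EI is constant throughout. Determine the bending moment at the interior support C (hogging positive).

M_C = 378.5 kN·m

Take M_C as the redundant. Released structure: two simple spans AC and CE with a hinge at C.
End slopes at the hinge C, treating each span as simply supported:
  span AC: point load 44.4 at a = 1.2: Pab(L + a)/(6LEI) = 51.15/EI
  span AC: UDL 15.1: wL³/(24EI) = 135.9/EI
  span CE: point load 85 at a = 7.02: Pab(L + b)/(6LEI) = 651.6/EI
  span CE: UDL 20.9: wL³/(24EI) = 1395/EI
  relative rotation θ_0 = (187 + 2046)/EI = 2233/EI
A unit hogging moment at C produces rotation L₁/(3EI) + L₂/(3EI) = 5.9/EI.
Compatibility: M_C·(L₁+L₂)/(3EI) = θ_0, giving M_C = 378.5 kN·m (hogging).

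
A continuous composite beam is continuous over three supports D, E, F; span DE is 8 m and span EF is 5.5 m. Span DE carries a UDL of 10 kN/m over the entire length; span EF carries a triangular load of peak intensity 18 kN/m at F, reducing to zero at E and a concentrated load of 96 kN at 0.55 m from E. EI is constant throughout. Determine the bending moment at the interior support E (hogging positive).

M_E = 78.74 kN·m

Release continuity at E by inserting a hinge; the redundant is the internal moment M_E. The primary structure is two simply-supported spans DE and EF.
Discontinuity in slope at E on the released structure — sum the simple-span end rotations:
  span DE: UDL 10: wL³/(24EI) = 213.3/EI
  span EF: triangular load, peak 18: 7w₀L³/(360EI) = 58.23/EI
  span EF: point load 96 at a = 0.55: Pab(L + b)/(6LEI) = 82.76/EI
  relative rotation θ_0 = (213.3 + 141)/EI = 354.3/EI
A unit hogging moment at E produces rotation L₁/(3EI) + L₂/(3EI) = 4.5/EI.
Compatibility: M_E·(L₁+L₂)/(3EI) = θ_0, giving M_E = 78.74 kN·m (hogging).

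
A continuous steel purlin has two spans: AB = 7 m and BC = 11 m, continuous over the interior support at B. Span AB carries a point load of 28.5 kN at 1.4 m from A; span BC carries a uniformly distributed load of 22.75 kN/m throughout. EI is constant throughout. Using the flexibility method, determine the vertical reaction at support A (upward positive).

R_A = -8.304 kN

Insert a hinge at B; M_B is the redundant, and each span becomes simply supported.
Rotations at B on the released spans (each span's end-slope, ×1/EI):
  span AB: point load 28.5 at a = 1.4: Pab(L + a)/(6LEI) = 44.69/EI
  span BC: UDL 22.75: wL³/(24EI) = 1262/EI
  relative rotation θ_0 = (44.69 + 1262)/EI = 1306/EI
A unit hogging moment at B produces rotation L₁/(3EI) + L₂/(3EI) = 6/EI.
Slope continuity at B: θ_0 = M_B·6/EI, so M_B = 1306/6 = 217.7 kN·m (hogging).
Span AB, ΣM about A with M_B applied at B: R_B^{AB}·7 = 39.9 + 217.7, so R_B^{AB} = 36.8 kN and R_A = 28.5 − 36.8 = -8.304 kN.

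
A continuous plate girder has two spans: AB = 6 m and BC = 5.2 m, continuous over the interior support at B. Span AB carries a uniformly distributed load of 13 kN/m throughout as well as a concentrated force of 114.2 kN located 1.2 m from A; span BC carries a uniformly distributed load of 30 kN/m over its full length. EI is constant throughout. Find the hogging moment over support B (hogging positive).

M_B = 113.7 kN·m

Release continuity at B by inserting a hinge; the redundant is the internal moment M_B. The primary structure is two simply-supported spans AB and BC.
End slopes at the hinge B, treating each span as simply supported:
  span AB: UDL 13: wL³/(24EI) = 117/EI
  span AB: point load 114.2 at a = 1.2: Pab(L + a)/(6LEI) = 131.6/EI
  span BC: UDL 30: wL³/(24EI) = 175.8/EI
  relative rotation θ_0 = (248.6 + 175.8)/EI = 424.3/EI
A unit hogging moment at B produces rotation L₁/(3EI) + L₂/(3EI) = 3.733/EI.
Slope continuity at B: θ_0 = M_B·3.733/EI, so M_B = 424.3/3.733 = 113.7 kN·m (hogging).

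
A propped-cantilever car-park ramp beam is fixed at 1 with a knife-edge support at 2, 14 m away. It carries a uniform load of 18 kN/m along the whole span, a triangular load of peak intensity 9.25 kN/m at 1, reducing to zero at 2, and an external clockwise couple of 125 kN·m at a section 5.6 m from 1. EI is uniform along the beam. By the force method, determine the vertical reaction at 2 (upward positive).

Release the roller at 2. Primary structure: cantilever fixed at 1.
Primary-structure tip deflection at 2 by superposition:
  UDL 18: wL⁴/(8EI) = 86436/EI
  triangular load, peak 9.25 at the fixed end: w₀L⁴/(30EI) = 11845/EI
  clockwise couple 125 at a = 5.6: M₀a(2L − a)/(2EI) = 7840/EI
  δ_0 = 106121/EI
Flexibility coefficient — unit upward force at 2: δ_{22} = L³/(3EI) = 914.7/EI.
Compatibility at 2: δ_0 − R_2·δ_{22} = 0, so R_2 = 106121/914.7 = 116 kN.

R_2 = 116 kN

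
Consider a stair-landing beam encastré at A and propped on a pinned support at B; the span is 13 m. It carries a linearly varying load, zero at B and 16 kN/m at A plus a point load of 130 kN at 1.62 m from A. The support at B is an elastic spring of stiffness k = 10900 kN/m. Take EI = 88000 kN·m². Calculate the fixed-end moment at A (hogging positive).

M_A = 356.5 kN·m

Release the roller at B. Primary structure: cantilever fixed at A.
Primary-structure tip deflection at B by superposition:
  triangular load, peak 16 at the fixed end: w₀L⁴/(30EI) = 15233/EI
  point load 130 at a = 1.62: Pa²(3L − a)/(6EI) = 2126/EI
  δ_0 = 17358/EI
Flexibility coefficient — unit upward force at B: δ_{BB} = L³/(3EI) = 732.3/EI.
With EI = 88000 kN·m²: δ_0 = 0.19725 m and δ_{BB} = 0.008322 m/kN.
Compatibility — the spring shortens by R_B/k under the reaction it provides: δ_0 − R_B·δ_{BB} = R_B/k. With 1/k = 0.000092 m/kN, R_B = δ_0 / (δ_{BB} + 1/k) = 0.19725 / (0.008322 + 0.000092) = 23.44 kN.
Moment equilibrium about A: M_A = Σ(load moments about A) − R_B·L = 661.3 − 23.44×13 = 356.5 kN·m.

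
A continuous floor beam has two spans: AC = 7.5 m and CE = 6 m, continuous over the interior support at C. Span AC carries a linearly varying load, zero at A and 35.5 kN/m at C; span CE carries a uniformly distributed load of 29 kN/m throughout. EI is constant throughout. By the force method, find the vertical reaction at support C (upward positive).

Insert a hinge at C; M_C is the redundant, and each span becomes simply supported.
End slopes at the hinge C, treating each span as simply supported:
  span AC: triangular load, peak 35.5: w₀L³/(45EI) = 332.8/EI
  span CE: UDL 29: wL³/(24EI) = 261/EI
  relative rotation θ_0 = (332.8 + 261)/EI = 593.8/EI
A unit hogging moment at C produces rotation L₁/(3EI) + L₂/(3EI) = 4.5/EI.
Slope continuity at C: θ_0 = M_C·4.5/EI, so M_C = 593.8/4.5 = 132 kN·m (hogging).
Span AC, ΣM about A with M_C applied at C: R_C^{AC}·7.5 = 665.6 + 132, so R_C^{AC} = 106.3 kN and R_A = 133.1 − 106.3 = 26.78 kN.
Span CE, ΣM about E: R_C^{CE}·6 = 522 + 132, so R_C^{CE} = 109 kN and R_E = 174 − 109 = 65.01 kN.
R_C = 106.3 + 109 = 215.3 kN.

R_C = 215.3 kN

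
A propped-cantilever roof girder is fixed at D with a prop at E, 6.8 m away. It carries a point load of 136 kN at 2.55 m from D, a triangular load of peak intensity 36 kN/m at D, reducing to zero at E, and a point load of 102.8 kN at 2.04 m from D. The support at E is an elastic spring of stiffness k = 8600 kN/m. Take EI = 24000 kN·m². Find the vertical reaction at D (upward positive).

R_D = 300.7 kN

Release the roller at E. Primary structure: cantilever fixed at D.
Free-end deflection of the primary structure under the applied loading (downward +):
  point load 136 at a = 2.55: Pa²(3L − a)/(6EI) = 2631/EI
  triangular load, peak 36 at the fixed end: w₀L⁴/(30EI) = 2566/EI
  point load 102.8 at a = 2.04: Pa²(3L − a)/(6EI) = 1309/EI
  δ_0 = 6506/EI
Tip deflection under a unit load at E: L³/(3EI) = 104.8/EI.
With EI = 24000 kN·m²: δ_0 = 0.27107 m and δ_{EE} = 0.004367 m/kN.
Compatibility — the spring shortens by R_E/k under the reaction it provides: δ_0 − R_E·δ_{EE} = R_E/k. With 1/k = 0.000116 m/kN, R_E = δ_0 / (δ_{EE} + 1/k) = 0.27107 / (0.004367 + 0.000116) = 60.46 kN.
Vertical equilibrium: R_D = ΣP − R_E = 361.2 − 60.46 = 300.7 kN.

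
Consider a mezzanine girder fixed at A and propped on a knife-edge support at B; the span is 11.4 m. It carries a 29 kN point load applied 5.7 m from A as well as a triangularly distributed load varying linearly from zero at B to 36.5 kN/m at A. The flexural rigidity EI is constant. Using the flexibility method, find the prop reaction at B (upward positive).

Choose R_B as the redundant. The primary structure is the cantilever fixed at A.
Primary-structure tip deflection at B by superposition:
  point load 29 at a = 5.7: Pa²(3L − a)/(6EI) = 4475/EI
  triangular load, peak 36.5 at the fixed end: w₀L⁴/(30EI) = 20549/EI
  δ_0 = 25025/EI
Tip deflection under a unit load at B: L³/(3EI) = 493.8/EI.
Compatibility at B: δ_0 − R_B·δ_{BB} = 0, so R_B = 25025/493.8 = 50.67 kN.

R_B = 50.67 kN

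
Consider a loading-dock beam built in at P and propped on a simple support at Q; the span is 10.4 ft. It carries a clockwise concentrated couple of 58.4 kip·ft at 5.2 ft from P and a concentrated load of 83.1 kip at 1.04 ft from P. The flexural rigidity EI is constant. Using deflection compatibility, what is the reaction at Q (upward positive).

Choose R_Q as the redundant. The primary structure is the cantilever fixed at P.
Free-end deflection of the primary structure under the applied loading (downward +):
  clockwise couple 58.4 at a = 5.2: M₀a(2L − a)/(2EI) = 2369/EI
  point load 83.1 at a = 1.04: Pa²(3L − a)/(6EI) = 451.8/EI
  δ_0 = 2821/EI
Flexibility coefficient — unit upward force at Q: δ_{QQ} = L³/(3EI) = 375/EI.
The prop prevents deflection at Q: R_Q = δ_0/δ_{QQ} = 2821/375 = 7.522 kip.

R_Q = 7.522 kip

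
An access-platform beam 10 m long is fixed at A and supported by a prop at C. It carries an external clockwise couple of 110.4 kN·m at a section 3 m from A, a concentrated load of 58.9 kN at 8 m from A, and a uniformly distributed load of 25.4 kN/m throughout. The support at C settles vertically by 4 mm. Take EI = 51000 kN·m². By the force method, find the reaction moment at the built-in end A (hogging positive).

Take the reaction at C as the redundant and release it; the primary structure is a cantilever fixed at A.
Primary-structure tip deflection at C by superposition:
  clockwise couple 110.4 at a = 3: M₀a(2L − a)/(2EI) = 2815/EI
  point load 58.9 at a = 8: Pa²(3L − a)/(6EI) = 13822/EI
  UDL 25.4: wL⁴/(8EI) = 31750/EI
  δ_0 = 48387/EI
Tip deflection under a unit load at C: L³/(3EI) = 333.3/EI.
With EI = 51000 kN·m²: δ_0 = 0.94877 m and δ_{CC} = 0.006536 m/kN.
Compatibility — the beam at C must follow the support down by 0.004 m: δ_0 − R_C·δ_{CC} = 0.004, so R_C = (0.94877 − 0.004)/0.006536 = 144.5 kN.
Moment equilibrium about A: M_A = Σ(load moments about A) − R_C·L = 1852 − 144.5×10 = 406.1 kN·m.

M_A = 406.1 kN·m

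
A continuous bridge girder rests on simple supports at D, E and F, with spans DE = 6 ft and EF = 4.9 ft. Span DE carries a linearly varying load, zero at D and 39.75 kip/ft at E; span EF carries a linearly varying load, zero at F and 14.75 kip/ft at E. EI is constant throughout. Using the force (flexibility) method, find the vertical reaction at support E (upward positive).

Take M_E as the redundant. Released structure: two simple spans DE and EF with a hinge at E.
Rotations at E on the released spans (each span's end-slope, ×1/EI):
  span DE: triangular load, peak 39.75: w₀L³/(45EI) = 190.8/EI
  span EF: triangular load, peak 14.75: w₀L³/(45EI) = 38.56/EI
  relative rotation θ_0 = (190.8 + 38.56)/EI = 229.4/EI
A unit hogging moment at E produces rotation L₁/(3EI) + L₂/(3EI) = 3.633/EI.
Slope continuity at E: θ_0 = M_E·3.633/EI, so M_E = 229.4/3.633 = 63.13 kip·ft (hogging).
Span DE, ΣM about D with M_E applied at E: R_E^{DE}·6 = 477 + 63.13, so R_E^{DE} = 90.02 kip and R_D = 119.2 − 90.02 = 29.23 kip.
Span EF, ΣM about F: R_E^{EF}·4.9 = 118 + 63.13, so R_E^{EF} = 36.97 kip and R_F = 36.14 − 36.97 = -0.8373 kip.
R_E = 90.02 + 36.97 = 127 kip.

R_E = 127 kip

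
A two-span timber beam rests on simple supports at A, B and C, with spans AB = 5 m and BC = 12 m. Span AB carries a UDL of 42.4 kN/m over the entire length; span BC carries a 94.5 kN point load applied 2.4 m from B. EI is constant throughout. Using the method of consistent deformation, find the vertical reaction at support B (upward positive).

R_B = 225.3 kN

Release continuity at B by inserting a hinge; the redundant is the internal moment M_B. The primary structure is two simply-supported spans AB and BC.
End slopes at the hinge B, treating each span as simply supported:
  span AB: UDL 42.4: wL³/(24EI) = 220.8/EI
  span BC: point load 94.5 at a = 2.4: Pab(L + b)/(6LEI) = 653.2/EI
  relative rotation θ_0 = (220.8 + 653.2)/EI = 874/EI
A unit hogging moment at B produces rotation L₁/(3EI) + L₂/(3EI) = 5.667/EI.
Compatibility: M_B·(L₁+L₂)/(3EI) = θ_0, giving M_B = 154.2 kN·m (hogging).
Span AB, ΣM about A with M_B applied at B: R_B^{AB}·5 = 530 + 154.2, so R_B^{AB} = 136.8 kN and R_A = 212 − 136.8 = 75.15 kN.
Span BC, ΣM about C: R_B^{BC}·12 = 907.2 + 154.2, so R_B^{BC} = 88.45 kN and R_C = 94.5 − 88.45 = 6.047 kN.
R_B = 136.8 + 88.45 = 225.3 kN.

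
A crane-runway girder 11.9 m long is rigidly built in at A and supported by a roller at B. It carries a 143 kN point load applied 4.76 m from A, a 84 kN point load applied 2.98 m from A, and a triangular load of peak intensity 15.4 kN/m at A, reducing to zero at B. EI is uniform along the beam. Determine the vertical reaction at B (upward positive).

R_B = 55.31 kN

Remove the prop at B; the released (primary) structure is a cantilever built in at A.
Deflection at B on the released cantilever, summing each load's contribution:
  point load 143 at a = 4.76: Pa²(3L − a)/(6EI) = 16708/EI
  point load 84 at a = 2.98: Pa²(3L − a)/(6EI) = 4068/EI
  triangular load, peak 15.4 at the fixed end: w₀L⁴/(30EI) = 10294/EI
  δ_0 = 31070/EI
Flexibility coefficient — unit upward force at B: δ_{BB} = L³/(3EI) = 561.7/EI.
The prop prevents deflection at B: R_B = δ_0/δ_{BB} = 31070/561.7 = 55.31 kN.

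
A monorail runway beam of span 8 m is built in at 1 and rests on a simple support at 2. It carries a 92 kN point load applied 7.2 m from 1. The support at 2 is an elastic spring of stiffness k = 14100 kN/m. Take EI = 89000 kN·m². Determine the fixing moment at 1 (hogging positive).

Choose R_2 as the redundant. The primary structure is the cantilever fixed at 1.
Deflection at 2 on the released cantilever, summing each load's contribution:
  point load 92 at a = 7.2: Pa²(3L − a)/(6EI) = 13354/EI
Flexibility coefficient — unit upward force at 2: δ_{22} = L³/(3EI) = 170.7/EI.
With EI = 89000 kN·m²: δ_0 = 0.15004 m and δ_{22} = 0.001918 m/kN.
Compatibility — the spring shortens by R_2/k under the reaction it provides: δ_0 − R_2·δ_{22} = R_2/k. With 1/k = 0.000071 m/kN, R_2 = δ_0 / (δ_{22} + 1/k) = 0.15004 / (0.001918 + 0.000071) = 75.46 kN.
Moment equilibrium about 1: M_1 = Σ(load moments about 1) − R_2·L = 662.4 − 75.46×8 = 58.76 kN·m.

M_1 = 58.76 kN·m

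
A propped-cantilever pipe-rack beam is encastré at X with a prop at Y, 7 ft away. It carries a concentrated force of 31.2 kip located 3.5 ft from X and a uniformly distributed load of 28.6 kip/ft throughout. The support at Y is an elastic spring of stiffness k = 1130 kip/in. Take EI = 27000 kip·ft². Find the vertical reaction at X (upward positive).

Remove the prop at Y; the released (primary) structure is a cantilever built in at X.
Primary-structure tip deflection at Y by superposition:
  point load 31.2 at a = 3.5: Pa²(3L − a)/(6EI) = 1115/EI
  UDL 28.6: wL⁴/(8EI) = 8584/EI
  δ_0 = 9698/EI
Flexibility coefficient — unit upward force at Y: δ_{YY} = L³/(3EI) = 114.3/EI.
With EI = 27000 kip·ft²: δ_0 = 0.3592 ft and δ_{YY} = 0.004235 ft/kip.
Compatibility — the spring shortens by R_Y/k under the reaction it provides: δ_0 − R_Y·δ_{YY} = R_Y/k. With 1/k = 1/(1130×12) ft/kip = 0.000074 ft/kip, R_Y = δ_0 / (δ_{YY} + 1/k) = 0.3592 / (0.004235 + 0.000074) = 83.37 kip.
Vertical equilibrium: R_X = ΣP − R_Y = 231.4 − 83.37 = 148 kip.

R_X = 148 kip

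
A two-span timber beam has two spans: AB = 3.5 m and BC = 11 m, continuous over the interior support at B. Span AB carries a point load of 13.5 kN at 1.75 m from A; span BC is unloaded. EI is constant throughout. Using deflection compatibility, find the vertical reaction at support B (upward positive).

Release continuity at B by inserting a hinge; the redundant is the internal moment M_B. The primary structure is two simply-supported spans AB and BC.
Rotations at B on the released spans (each span's end-slope, ×1/EI):
  span AB: point load 13.5 at a = 1.75: Pab(L + a)/(6LEI) = 10.34/EI
  relative rotation θ_0 = (10.34 + 0)/EI = 10.34/EI
A unit hogging moment at B produces rotation L₁/(3EI) + L₂/(3EI) = 4.833/EI.
Compatibility: M_B·(L₁+L₂)/(3EI) = θ_0, giving M_B = 2.138 kN·m (hogging).
Span AB, ΣM about A with M_B applied at B: R_B^{AB}·3.5 = 23.62 + 2.138, so R_B^{AB} = 7.361 kN and R_A = 13.5 − 7.361 = 6.139 kN.
Span BC, ΣM about C: R_B^{BC}·11 = 0 + 2.138, so R_B^{BC} = 0.1944 kN and R_C = 0 − 0.1944 = -0.1944 kN.
R_B = 7.361 + 0.1944 = 7.555 kN.

R_B = 7.555 kN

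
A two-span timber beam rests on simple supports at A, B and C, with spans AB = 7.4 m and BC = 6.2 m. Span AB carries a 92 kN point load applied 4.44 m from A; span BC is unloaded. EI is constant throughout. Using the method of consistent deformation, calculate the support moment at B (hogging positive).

M_B = 71.12 kN·m

Take M_B as the redundant. Released structure: two simple spans AB and BC with a hinge at B.
Rotations at B on the released spans (each span's end-slope, ×1/EI):
  span AB: point load 92 at a = 4.44: Pab(L + a)/(6LEI) = 322.4/EI
  relative rotation θ_0 = (322.4 + 0)/EI = 322.4/EI
A unit hogging moment at B produces rotation L₁/(3EI) + L₂/(3EI) = 4.533/EI.
Compatibility: M_B·(L₁+L₂)/(3EI) = θ_0, giving M_B = 71.12 kN·m (hogging).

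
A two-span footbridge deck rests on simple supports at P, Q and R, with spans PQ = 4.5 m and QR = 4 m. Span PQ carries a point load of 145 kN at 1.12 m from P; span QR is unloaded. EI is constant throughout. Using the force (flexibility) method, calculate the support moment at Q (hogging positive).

M_Q = 40.33 kN·m

Take M_Q as the redundant. Released structure: two simple spans PQ and QR with a hinge at Q.
Rotations at Q on the released spans (each span's end-slope, ×1/EI):
  span PQ: point load 145 at a = 1.12: Pab(L + a)/(6LEI) = 114.3/EI
  relative rotation θ_0 = (114.3 + 0)/EI = 114.3/EI
A unit hogging moment at Q produces rotation L₁/(3EI) + L₂/(3EI) = 2.833/EI.
Slope continuity at Q: θ_0 = M_Q·2.833/EI, so M_Q = 114.3/2.833 = 40.33 kN·m (hogging).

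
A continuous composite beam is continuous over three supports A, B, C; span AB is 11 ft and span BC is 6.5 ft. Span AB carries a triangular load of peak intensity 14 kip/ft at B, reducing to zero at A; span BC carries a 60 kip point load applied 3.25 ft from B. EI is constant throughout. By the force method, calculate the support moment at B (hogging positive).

M_B = 98.15 kip·ft

Insert a hinge at B; M_B is the redundant, and each span becomes simply supported.
Discontinuity in slope at B on the released structure — sum the simple-span end rotations:
  span AB: triangular load, peak 14: w₀L³/(45EI) = 414.1/EI
  span BC: point load 60 at a = 3.25: Pab(L + b)/(6LEI) = 158.4/EI
  relative rotation θ_0 = (414.1 + 158.4)/EI = 572.5/EI
A unit hogging moment at B produces rotation L₁/(3EI) + L₂/(3EI) = 5.833/EI.
Compatibility: M_B·(L₁+L₂)/(3EI) = θ_0, giving M_B = 98.15 kip·ft (hogging).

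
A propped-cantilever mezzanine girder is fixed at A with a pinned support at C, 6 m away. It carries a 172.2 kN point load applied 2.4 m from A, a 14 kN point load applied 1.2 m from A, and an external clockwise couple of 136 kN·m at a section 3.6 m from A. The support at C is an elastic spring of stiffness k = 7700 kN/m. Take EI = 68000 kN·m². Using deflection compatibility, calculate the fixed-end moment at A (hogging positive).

Choose R_C as the redundant. The primary structure is the cantilever fixed at A.
Free-end deflection of the primary structure under the applied loading (downward +):
  point load 172.2 at a = 2.4: Pa²(3L − a)/(6EI) = 2579/EI
  point load 14 at a = 1.2: Pa²(3L − a)/(6EI) = 56.45/EI
  clockwise couple 136 at a = 3.6: M₀a(2L − a)/(2EI) = 2056/EI
  δ_0 = 4692/EI
Flexibility coefficient — unit upward force at C: δ_{CC} = L³/(3EI) = 72/EI.
With EI = 68000 kN·m²: δ_0 = 0.068995 m and δ_{CC} = 0.001059 m/kN.
Compatibility — the spring shortens by R_C/k under the reaction it provides: δ_0 − R_C·δ_{CC} = R_C/k. With 1/k = 0.00013 m/kN, R_C = δ_0 / (δ_{CC} + 1/k) = 0.068995 / (0.001059 + 0.00013) = 58.04 kN.
Moment equilibrium about A: M_A = Σ(load moments about A) − R_C·L = 566.1 − 58.04×6 = 217.8 kN·m.

M_A = 217.8 kN·m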